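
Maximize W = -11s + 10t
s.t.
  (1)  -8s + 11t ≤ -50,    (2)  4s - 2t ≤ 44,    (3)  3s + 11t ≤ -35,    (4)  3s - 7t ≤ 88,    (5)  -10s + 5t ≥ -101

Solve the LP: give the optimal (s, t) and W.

Vertices and W = -11s + 10t:
  (15/11, -430/121) → W = -6115/121
  (-618/23, -554/23) → W = 1258/23
  (936/125, -653/125) → W = -16826/125
  (267/55, -577/55) → W = -8707/55

s = -618/23, t = -554/23, maximum W = 1258/23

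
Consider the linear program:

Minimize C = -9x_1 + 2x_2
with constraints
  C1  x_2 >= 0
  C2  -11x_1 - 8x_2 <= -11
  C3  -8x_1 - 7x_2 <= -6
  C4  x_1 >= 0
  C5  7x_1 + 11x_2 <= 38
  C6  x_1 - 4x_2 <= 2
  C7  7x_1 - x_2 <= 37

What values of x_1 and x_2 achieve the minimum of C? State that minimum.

Corner points and C = -9x_1 + 2x_2:
  (1, 0) → C = -9
  (2, 0) → C = -18
  (0, 11/8) → C = 11/4
  (0, 38/11) → C = 76/11
  (58/13, 8/13) → C = -506/13

x_1 = 58/13, x_2 = 8/13, minimum C = -506/13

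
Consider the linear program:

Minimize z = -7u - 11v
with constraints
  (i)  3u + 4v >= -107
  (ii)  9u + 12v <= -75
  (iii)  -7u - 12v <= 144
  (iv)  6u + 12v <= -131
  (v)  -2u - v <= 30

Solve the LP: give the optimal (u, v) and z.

Feasible corners and z = -7u - 11v:
  (69/2, -257/8) → z = 895/8
  (56/3, -81/4) → z = 1105/12
  (-216/17, -78/17) → z = 2370/17
  (-229/18, -41/9) → z = 835/6

The optimum lies where 9u + 12v = -75 and 6u + 12v = -131.
Solving simultaneously gives u = 56/3, v = -81/4.

u = 56/3, v = -81/4, minimum z = 1105/12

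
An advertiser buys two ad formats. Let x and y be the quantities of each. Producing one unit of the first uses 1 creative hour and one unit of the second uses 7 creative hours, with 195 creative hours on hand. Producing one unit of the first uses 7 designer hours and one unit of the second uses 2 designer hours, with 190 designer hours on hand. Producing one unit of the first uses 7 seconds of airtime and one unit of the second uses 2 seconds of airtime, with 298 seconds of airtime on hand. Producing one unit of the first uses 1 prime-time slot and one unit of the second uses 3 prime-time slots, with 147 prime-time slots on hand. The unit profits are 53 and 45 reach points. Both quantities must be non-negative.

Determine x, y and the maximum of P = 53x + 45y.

Extreme points and P = 53x + 45y:
  (0, 0) → P = 0
  (0, 195/7) → P = 8775/7
  (190/7, 0) → P = 10070/7
  (20, 25) → P = 2185

The optimum lies where x + 7y = 195 and 7x + 2y = 190.
Solving simultaneously gives x = 20, y = 25.

x = 20, y = 25, maximum P = 2185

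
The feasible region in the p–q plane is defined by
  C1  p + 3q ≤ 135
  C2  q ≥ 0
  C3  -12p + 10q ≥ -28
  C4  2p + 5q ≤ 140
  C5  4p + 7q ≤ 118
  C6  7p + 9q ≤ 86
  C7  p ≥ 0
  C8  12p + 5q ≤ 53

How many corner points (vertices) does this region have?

5

Of the 28 pairwise boundary intersections, those satisfying every inequality are:
  (7/3, 0)
  (0, 0)
  (67/18, 5/3)
  (0, 86/9)
  (47/73, 661/73)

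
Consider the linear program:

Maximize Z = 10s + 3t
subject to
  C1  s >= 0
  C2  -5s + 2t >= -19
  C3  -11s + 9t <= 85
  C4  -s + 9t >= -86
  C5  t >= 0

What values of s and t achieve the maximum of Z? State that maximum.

s = 341/23, t = 634/23, maximum Z = 5312/23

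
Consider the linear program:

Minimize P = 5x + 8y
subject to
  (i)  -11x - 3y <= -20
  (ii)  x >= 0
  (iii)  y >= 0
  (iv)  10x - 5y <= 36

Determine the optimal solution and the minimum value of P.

Vertices and P = 5x + 8y:
  (0, 20/3) → P = 160/3
  (20/11, 0) → P = 100/11
  (18/5, 0) → P = 18
The feasible region is unbounded (it extends along (0, 1), (1, 2)), but P strictly increases along every unbounded feasible direction, so there is no improving ray and the minimum is attained at a vertex.

x = 20/11, y = 0, minimum P = 100/11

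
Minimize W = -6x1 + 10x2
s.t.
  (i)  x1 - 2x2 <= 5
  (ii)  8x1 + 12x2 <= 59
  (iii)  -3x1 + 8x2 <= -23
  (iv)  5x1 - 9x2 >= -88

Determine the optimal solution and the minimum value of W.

Extreme points and W = -6x1 + 10x2:
  (-3, -4) → W = -22
  (-221, -113) → W = 196
  (-911/13, -379/13) → W = 1676/13

The optimum lies where x1 - 2x2 = 5 and -3x1 + 8x2 = -23.
Solving simultaneously gives x1 = -3, x2 = -4.

x1 = -3, x2 = -4, minimum W = -22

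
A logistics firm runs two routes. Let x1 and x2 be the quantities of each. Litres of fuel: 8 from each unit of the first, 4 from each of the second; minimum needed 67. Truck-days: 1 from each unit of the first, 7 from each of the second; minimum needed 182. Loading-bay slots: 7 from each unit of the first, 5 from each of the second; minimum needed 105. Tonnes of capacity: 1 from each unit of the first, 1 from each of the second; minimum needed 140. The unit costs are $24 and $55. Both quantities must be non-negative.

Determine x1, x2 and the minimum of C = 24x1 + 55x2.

Corner points and C = 24x1 + 55x2:
  (0, 140) → C = 7700
  (182, 0) → C = 4368
  (133, 7) → C = 3577
The feasible region is unbounded (it extends along (0, 1), (1, 0)), but C strictly increases along every unbounded feasible direction, so there is no improving ray and the minimum is attained at a vertex.

The optimum lies where x1 + 7x2 = 182 and x1 + x2 = 140.
Solving simultaneously gives x1 = 133, x2 = 7.

x1 = 133, x2 = 7, minimum C = 3577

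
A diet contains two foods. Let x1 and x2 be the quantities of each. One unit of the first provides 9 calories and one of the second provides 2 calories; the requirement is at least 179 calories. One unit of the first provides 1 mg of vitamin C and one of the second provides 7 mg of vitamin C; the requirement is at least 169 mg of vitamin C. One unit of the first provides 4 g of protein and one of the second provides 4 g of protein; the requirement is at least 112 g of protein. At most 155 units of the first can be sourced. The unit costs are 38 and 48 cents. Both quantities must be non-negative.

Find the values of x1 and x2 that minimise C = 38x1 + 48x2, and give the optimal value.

x1 = 15, x2 = 22, minimum C = 1626

Extreme points and C = 38x1 + 48x2:
  (0, 179/2) → C = 4296
  (15, 22) → C = 1626
  (155, 2) → C = 5986
The feasible region is unbounded (it extends along (0, 1)), but C strictly increases along every unbounded feasible direction, so there is no improving ray and the minimum is attained at a vertex.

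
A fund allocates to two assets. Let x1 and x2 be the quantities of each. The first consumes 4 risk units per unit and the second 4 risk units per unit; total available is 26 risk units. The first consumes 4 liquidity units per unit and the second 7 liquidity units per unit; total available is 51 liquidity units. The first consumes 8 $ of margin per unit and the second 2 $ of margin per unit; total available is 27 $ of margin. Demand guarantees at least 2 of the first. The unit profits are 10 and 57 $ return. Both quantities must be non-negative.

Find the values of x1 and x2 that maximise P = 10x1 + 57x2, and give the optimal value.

Extreme points and P = 10x1 + 57x2:
  (27/8, 0) → P = 135/4
  (2, 0) → P = 20
  (7/3, 25/6) → P = 1565/6
  (2, 9/2) → P = 553/2

The optimum lies where 4x1 + 4x2 = 26 and x1 = 2.
Solving simultaneously gives x1 = 2, x2 = 9/2.

x1 = 2, x2 = 9/2, maximum P = 553/2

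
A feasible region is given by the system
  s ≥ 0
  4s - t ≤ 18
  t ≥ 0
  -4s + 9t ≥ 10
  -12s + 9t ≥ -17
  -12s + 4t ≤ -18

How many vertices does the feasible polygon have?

Pairwise boundary intersections that survive every other constraint:
  (145/24, 37/6)
  (27/2, 36)
  (27/8, 47/18)
  (101/46, 48/23)

4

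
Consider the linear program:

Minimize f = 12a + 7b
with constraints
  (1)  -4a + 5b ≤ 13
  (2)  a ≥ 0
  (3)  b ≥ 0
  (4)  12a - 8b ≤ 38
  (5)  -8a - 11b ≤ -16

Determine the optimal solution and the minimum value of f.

a = 0, b = 16/11, minimum f = 112/11

Feasible corners and f = 12a + 7b:
  (0, 13/5) → f = 91/5
  (21/2, 11) → f = 203
  (0, 16/11) → f = 112/11
  (19/6, 0) → f = 38
  (2, 0) → f = 24

At the optimal vertex, a = 0 and -8a - 11b = -16.
Solving simultaneously gives a = 0, b = 16/11.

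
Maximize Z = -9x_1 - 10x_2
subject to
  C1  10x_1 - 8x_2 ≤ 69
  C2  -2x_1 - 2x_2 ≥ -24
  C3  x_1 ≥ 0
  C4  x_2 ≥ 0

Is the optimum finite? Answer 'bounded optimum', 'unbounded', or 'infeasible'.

bounded optimum

Vertices and Z = -9x_1 - 10x_2:
  (55/6, 17/6) → Z = -665/6
  (69/10, 0) → Z = -621/10
  (0, 12) → Z = -120
  (0, 0) → Z = 0
The feasible region has finitely many vertices and no improving ray; the maximum is 0 at (0, 0).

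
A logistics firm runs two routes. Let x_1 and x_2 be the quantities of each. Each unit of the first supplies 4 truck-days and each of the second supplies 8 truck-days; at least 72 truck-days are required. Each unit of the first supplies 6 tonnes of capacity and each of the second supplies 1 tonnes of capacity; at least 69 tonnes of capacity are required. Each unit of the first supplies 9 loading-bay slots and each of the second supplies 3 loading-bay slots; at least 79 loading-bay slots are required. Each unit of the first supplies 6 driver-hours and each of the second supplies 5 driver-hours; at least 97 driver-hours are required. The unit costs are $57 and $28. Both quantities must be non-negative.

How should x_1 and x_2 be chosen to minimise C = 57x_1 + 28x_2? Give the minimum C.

Extreme points and C = 57x_1 + 28x_2:
  (0, 69) → C = 1932
  (18, 0) → C = 1026
  (104/7, 11/7) → C = 6236/7
  (31/3, 7) → C = 785
The feasible region is unbounded (it extends along (0, 1), (1, 0)), but C strictly increases along every unbounded feasible direction, so there is no improving ray and the minimum is attained at a vertex.

The optimum lies where 6x_1 + x_2 = 69 and 6x_1 + 5x_2 = 97.
Solving simultaneously gives x_1 = 31/3, x_2 = 7.

x_1 = 31/3, x_2 = 7, minimum C = 785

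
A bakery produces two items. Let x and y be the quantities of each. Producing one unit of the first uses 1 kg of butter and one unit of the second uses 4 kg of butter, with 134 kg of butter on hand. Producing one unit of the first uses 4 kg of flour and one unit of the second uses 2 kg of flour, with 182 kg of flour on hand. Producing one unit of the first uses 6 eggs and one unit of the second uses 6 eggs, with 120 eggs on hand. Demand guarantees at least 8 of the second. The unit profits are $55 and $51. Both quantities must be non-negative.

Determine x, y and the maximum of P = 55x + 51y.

x = 12, y = 8, maximum P = 1068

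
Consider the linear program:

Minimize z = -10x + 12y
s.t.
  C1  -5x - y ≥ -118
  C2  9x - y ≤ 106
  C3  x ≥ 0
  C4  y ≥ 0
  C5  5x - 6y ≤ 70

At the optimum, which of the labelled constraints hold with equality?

Feasible corners and z = -10x + 12y:
  (16, 38) → z = 296
  (0, 118) → z = 1416
  (106/9, 0) → z = -1060/9
  (0, 0) → z = 0

The minimum is at (106/9, 0). Substituting into each constraint, equality holds for C2 and C4; the remaining constraints have slack.

C2 and C4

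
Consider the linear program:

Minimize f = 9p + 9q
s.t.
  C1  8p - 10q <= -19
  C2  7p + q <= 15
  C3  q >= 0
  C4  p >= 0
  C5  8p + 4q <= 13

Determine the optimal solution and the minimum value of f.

p = 0, q = 19/10, minimum f = 171/10

Vertices and f = 9p + 9q:
  (0, 19/10) → f = 171/10
  (27/56, 16/7) → f = 1395/56
  (0, 13/4) → f = 117/4

The binding constraints are 8p - 10q = -19 and p = 0.
Solving simultaneously gives p = 0, q = 19/10.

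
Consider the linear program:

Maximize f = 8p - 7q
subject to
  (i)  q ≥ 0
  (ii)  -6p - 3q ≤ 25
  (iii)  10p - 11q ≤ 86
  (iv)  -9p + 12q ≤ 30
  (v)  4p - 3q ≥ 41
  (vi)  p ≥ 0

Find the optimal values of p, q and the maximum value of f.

Feasible corners and f = 8p - 7q:
  (454/7, 358/7) → f = 1126/7
  (193/14, 33/7) → f = 541/7
  (194/7, 163/7) → f = 411/7

p = 454/7, q = 358/7, maximum f = 1126/7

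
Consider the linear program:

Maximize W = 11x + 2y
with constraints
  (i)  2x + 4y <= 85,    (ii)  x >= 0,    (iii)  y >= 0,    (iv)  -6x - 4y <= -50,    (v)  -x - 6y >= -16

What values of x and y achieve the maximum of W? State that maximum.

x = 16, y = 0, maximum W = 176

Corner points and W = 11x + 2y:
  (25/3, 0) → W = 275/3
  (16, 0) → W = 176
  (59/8, 23/16) → W = 84

The binding constraints are y = 0 and -x - 6y = -16.
Solving simultaneously gives x = 16, y = 0.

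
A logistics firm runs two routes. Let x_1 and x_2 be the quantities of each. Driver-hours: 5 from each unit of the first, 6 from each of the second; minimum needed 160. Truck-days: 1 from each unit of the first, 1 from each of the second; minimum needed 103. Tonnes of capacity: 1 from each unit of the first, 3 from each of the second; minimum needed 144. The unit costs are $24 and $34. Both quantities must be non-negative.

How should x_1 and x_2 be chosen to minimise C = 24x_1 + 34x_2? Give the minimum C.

x_1 = 165/2, x_2 = 41/2, minimum C = 2677

Corner points and C = 24x_1 + 34x_2:
  (0, 103) → C = 3502
  (144, 0) → C = 3456
  (165/2, 41/2) → C = 2677
The feasible region is unbounded (it extends along (0, 1), (1, 0)), but C strictly increases along every unbounded feasible direction, so there is no improving ray and the minimum is attained at a vertex.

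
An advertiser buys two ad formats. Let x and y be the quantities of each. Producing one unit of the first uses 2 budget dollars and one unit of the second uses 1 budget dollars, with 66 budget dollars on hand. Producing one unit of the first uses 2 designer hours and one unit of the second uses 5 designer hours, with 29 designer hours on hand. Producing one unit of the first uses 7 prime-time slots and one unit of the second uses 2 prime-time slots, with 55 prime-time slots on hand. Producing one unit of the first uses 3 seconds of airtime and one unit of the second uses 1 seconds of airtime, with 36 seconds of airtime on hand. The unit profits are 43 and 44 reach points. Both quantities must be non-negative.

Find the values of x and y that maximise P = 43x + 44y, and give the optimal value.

Vertices and P = 43x + 44y:
  (0, 0) → P = 0
  (0, 29/5) → P = 1276/5
  (55/7, 0) → P = 2365/7
  (7, 3) → P = 433

The binding constraints are 2x + 5y = 29 and 7x + 2y = 55.
Solving simultaneously gives x = 7, y = 3.

x = 7, y = 3, maximum P = 433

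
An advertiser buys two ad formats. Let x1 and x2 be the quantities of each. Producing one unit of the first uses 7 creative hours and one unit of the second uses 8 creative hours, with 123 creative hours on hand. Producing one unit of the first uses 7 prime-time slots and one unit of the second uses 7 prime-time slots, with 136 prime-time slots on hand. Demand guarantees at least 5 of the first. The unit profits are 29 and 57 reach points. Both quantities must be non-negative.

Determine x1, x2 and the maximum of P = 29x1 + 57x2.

Feasible corners and P = 29x1 + 57x2:
  (123/7, 0) → P = 3567/7
  (5, 0) → P = 145
  (5, 11) → P = 772

At the optimal vertex, 7x1 + 8x2 = 123 and x1 = 5.
Solving simultaneously gives x1 = 5, x2 = 11.

x1 = 5, x2 = 11, maximum P = 772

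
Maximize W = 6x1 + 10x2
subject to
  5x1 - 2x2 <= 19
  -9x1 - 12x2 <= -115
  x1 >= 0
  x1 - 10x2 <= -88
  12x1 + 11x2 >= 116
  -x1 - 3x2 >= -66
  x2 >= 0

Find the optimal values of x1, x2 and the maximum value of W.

x1 = 189/17, x2 = 311/17, maximum W = 4244/17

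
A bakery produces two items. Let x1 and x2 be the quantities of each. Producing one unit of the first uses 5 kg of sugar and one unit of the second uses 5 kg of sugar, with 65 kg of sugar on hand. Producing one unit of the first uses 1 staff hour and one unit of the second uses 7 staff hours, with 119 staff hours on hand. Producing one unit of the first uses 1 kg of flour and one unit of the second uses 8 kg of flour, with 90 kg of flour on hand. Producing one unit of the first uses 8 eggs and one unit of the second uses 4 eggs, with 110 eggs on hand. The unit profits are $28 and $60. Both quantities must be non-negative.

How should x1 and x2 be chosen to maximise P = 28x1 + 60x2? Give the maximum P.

x1 = 2, x2 = 11, maximum P = 716

Feasible corners and P = 28x1 + 60x2:
  (0, 0) → P = 0
  (0, 45/4) → P = 675
  (13, 0) → P = 364
  (2, 11) → P = 716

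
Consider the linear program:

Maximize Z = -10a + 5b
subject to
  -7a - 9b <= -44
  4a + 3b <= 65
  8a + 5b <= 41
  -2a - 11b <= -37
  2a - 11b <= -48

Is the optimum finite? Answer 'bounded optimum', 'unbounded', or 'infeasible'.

unbounded

From the feasible point (52/95, 424/95), moving in the direction (-3, 4) keeps every constraint satisfied while Z increases without bound.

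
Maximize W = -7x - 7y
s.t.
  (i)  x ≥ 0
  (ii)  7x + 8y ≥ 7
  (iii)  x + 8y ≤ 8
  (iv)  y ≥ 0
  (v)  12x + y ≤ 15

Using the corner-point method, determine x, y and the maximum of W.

Extreme points and W = -7x - 7y:
  (0, 7/8) → W = -49/8
  (0, 1) → W = -7
  (1, 0) → W = -7
  (112/95, 81/95) → W = -1351/95
  (5/4, 0) → W = -35/4

At the optimal vertex, x = 0 and 7x + 8y = 7.
Solving simultaneously gives x = 0, y = 7/8.

x = 0, y = 7/8, maximum W = -49/8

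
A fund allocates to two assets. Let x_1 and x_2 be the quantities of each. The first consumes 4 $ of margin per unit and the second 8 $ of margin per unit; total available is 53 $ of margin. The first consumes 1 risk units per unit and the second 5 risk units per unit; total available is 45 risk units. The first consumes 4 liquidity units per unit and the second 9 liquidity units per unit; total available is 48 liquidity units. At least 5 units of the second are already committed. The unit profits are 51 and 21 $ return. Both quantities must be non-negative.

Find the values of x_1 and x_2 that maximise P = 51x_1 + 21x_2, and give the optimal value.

x_1 = 3/4, x_2 = 5, maximum P = 573/4

Vertices and P = 51x_1 + 21x_2:
  (0, 16/3) → P = 112
  (0, 5) → P = 105
  (3/4, 5) → P = 573/4

The binding constraints are 4x_1 + 9x_2 = 48 and x_2 = 5.
Solving simultaneously gives x_1 = 3/4, x_2 = 5.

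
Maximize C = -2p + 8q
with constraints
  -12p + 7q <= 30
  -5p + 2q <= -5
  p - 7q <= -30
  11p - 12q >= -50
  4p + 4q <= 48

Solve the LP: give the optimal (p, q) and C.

p = 29/7, q = 55/7, maximum C = 382/7

Vertices and C = -2p + 8q:
  (95/33, 155/33) → C = 350/11
  (29/7, 55/7) → C = 382/7
  (27/4, 21/4) → C = 57/2

At the optimal vertex, -5p + 2q = -5 and 4p + 4q = 48.
Solving simultaneously gives p = 29/7, q = 55/7.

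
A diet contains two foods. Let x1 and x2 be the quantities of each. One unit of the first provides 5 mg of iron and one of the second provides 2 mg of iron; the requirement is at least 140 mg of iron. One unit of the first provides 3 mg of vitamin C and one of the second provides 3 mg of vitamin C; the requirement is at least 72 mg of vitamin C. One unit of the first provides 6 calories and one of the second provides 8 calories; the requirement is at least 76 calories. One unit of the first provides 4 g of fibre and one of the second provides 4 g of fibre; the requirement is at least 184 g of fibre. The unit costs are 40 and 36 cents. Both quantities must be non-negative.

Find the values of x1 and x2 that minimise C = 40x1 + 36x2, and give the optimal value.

Feasible corners and C = 40x1 + 36x2:
  (0, 70) → C = 2520
  (46, 0) → C = 1840
  (16, 30) → C = 1720
The feasible region is unbounded (it extends along (0, 1), (1, 0)), but C strictly increases along every unbounded feasible direction, so there is no improving ray and the minimum is attained at a vertex.

The optimum lies where 5x1 + 2x2 = 140 and 4x1 + 4x2 = 184.
Solving simultaneously gives x1 = 16, x2 = 30.

x1 = 16, x2 = 30, minimum C = 1720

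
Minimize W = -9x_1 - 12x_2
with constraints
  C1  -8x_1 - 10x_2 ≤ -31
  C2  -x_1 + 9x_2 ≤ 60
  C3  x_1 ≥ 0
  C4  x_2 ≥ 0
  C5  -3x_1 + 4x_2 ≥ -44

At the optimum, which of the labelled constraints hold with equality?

Corner points and W = -9x_1 - 12x_2:
  (0, 31/10) → W = -186/5
  (31/8, 0) → W = -279/8
  (0, 20/3) → W = -80
  (636/23, 224/23) → W = -8412/23
  (44/3, 0) → W = -132

The minimum is at (636/23, 224/23). Substituting into each constraint, equality holds for C2 and C5; the remaining constraints have slack.

C2 and C5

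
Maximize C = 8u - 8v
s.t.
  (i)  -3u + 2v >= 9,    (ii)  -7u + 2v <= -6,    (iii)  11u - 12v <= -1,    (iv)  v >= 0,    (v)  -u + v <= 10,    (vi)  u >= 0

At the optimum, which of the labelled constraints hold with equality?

(i) and (ii)

Extreme points and C = 8u - 8v:
  (15/4, 81/8) → C = -51
  (11, 21) → C = -80
  (26/5, 76/5) → C = -80

The maximum is at (15/4, 81/8). Substituting into each constraint, equality holds for (i) and (ii); the remaining constraints have slack.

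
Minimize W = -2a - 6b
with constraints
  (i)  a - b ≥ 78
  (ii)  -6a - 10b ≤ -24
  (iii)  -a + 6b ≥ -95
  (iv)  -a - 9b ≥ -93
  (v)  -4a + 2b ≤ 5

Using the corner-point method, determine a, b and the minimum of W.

Extreme points and W = -2a - 6b:
  (373/5, -17/5) → W = -644/5
  (159/2, 3/2) → W = -168
  (471/5, -2/15) → W = -938/5

The optimum lies where -a + 6b = -95 and -a - 9b = -93.
Solving simultaneously gives a = 471/5, b = -2/15.

a = 471/5, b = -2/15, minimum W = -938/5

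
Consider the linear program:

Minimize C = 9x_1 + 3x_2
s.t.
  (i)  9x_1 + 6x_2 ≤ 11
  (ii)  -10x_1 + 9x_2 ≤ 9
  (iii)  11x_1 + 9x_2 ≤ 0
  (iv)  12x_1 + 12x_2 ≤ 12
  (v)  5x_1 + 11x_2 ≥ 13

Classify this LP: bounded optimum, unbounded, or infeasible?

The boundaries 9x_1 + 6x_2 = 11 and 11x_1 + 9x_2 = 0 meet at (33/5, -121/15), but that point violates 5x_1 + 11x_2 ≥ 13. Every candidate vertex is excluded by some other constraint, so the feasible region is empty.

infeasible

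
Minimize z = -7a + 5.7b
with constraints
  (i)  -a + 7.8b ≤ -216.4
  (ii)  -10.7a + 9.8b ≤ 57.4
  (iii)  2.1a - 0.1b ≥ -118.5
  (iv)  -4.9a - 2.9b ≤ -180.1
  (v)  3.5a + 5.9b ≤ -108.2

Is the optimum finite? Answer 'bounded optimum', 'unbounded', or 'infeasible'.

From the feasible point (137637/1876, -16579/268), moving in the direction (5.9, -3.5) keeps every constraint satisfied while z decreases without bound.

unbounded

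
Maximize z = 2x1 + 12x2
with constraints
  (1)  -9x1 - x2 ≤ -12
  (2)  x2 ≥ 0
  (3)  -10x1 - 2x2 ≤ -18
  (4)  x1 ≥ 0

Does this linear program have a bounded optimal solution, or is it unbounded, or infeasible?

From the feasible point (3/4, 21/4), moving in the direction (0, 1) keeps every constraint satisfied while z increases without bound.

unbounded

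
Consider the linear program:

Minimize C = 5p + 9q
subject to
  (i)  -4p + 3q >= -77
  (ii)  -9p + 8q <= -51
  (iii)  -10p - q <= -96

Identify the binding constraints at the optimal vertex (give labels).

(i) and (iii)

Extreme points and C = 5p + 9q:
  (463/5, 489/5) → C = 6716/5
  (365/34, -193/17) → C = -97/2
  (819/89, 354/89) → C = 7281/89

The minimum is at (365/34, -193/17). Substituting into each constraint, equality holds for (i) and (iii); the remaining constraints have slack.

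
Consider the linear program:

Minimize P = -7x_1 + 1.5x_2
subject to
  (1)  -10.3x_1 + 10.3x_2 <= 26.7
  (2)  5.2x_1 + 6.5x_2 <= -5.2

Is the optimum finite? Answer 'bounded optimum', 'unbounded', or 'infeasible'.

unbounded

From the feasible point (-1747/927, 656/927), moving in the direction (6.5, -5.2) keeps every constraint satisfied while P decreases without bound.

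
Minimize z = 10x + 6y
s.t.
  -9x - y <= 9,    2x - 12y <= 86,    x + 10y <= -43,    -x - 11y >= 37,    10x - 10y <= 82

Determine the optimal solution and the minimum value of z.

x = -1/5, y = -36/5, minimum z = -226/5

Feasible corners and z = 10x + 6y:
  (-1/5, -36/5) → z = -226/5
  (-47/89, -378/89) → z = -2738/89
  (31/25, -174/25) → z = -734/25
  (39/11, -256/55) → z = 414/55

The binding constraints are -9x - y = 9 and 2x - 12y = 86.
Solving simultaneously gives x = -1/5, y = -36/5.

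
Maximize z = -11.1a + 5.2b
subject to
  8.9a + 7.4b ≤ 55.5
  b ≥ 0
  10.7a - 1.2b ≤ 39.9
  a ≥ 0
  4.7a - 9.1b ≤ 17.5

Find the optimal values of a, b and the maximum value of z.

Vertices and z = -11.1a + 5.2b:
  (18093/4493, 11937/4493) → z = -1387599/44930
  (0, 15/2) → z = 39
  (0, 0) → z = 0
  (175/47, 0) → z = -3885/94
  (34209/9173, 28/9173) → z = -3795743/91730

The binding constraints are 8.9a + 7.4b = 55.5 and a = 0.
Solving simultaneously gives a = 0, b = 15/2.

a = 0, b = 7.5, maximum z = 39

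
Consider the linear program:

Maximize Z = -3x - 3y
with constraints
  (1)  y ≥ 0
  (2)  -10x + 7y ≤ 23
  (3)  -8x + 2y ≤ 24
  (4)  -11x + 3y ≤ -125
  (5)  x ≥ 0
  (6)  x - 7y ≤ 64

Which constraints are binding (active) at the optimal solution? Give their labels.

(1) and (4)

Vertices and Z = -3x - 3y:
  (125/11, 0) → Z = -375/11
  (64, 0) → Z = -192
  (944/47, 1503/47) → Z = -7341/47
The feasible region is unbounded (it extends along (7, 1), (7, 10)), but Z strictly decreases along every unbounded feasible direction, so there is no improving ray and the maximum is attained at a vertex.

The maximum is at (125/11, 0). Substituting into each constraint, equality holds for (1) and (4); the remaining constraints have slack.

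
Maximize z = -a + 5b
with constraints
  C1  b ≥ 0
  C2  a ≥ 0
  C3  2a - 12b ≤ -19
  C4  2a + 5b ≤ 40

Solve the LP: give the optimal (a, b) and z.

a = 0, b = 8, maximum z = 40

Extreme points and z = -a + 5b:
  (0, 19/12) → z = 95/12
  (0, 8) → z = 40
  (385/34, 59/17) → z = 205/34

The binding constraints are a = 0 and 2a + 5b = 40.
Solving simultaneously gives a = 0, b = 8.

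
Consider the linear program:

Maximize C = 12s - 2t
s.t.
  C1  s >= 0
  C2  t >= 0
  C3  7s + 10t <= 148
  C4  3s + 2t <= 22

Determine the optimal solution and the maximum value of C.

s = 22/3, t = 0, maximum C = 88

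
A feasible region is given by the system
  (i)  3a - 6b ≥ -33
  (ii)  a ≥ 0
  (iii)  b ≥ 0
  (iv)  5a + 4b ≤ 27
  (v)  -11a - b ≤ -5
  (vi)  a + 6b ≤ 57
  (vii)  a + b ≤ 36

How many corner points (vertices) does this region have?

5

Of the 21 pairwise boundary intersections, those satisfying every inequality are:
  (0, 11/2)
  (5/7, 41/7)
  (0, 5)
  (27/5, 0)
  (5/11, 0)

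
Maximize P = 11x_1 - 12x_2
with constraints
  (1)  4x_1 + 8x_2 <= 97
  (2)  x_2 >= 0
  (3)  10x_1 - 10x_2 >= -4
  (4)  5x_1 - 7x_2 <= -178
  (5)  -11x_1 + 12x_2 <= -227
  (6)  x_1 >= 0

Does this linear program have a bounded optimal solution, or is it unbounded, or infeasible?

The boundaries 4x_1 + 8x_2 = 97 and x_2 = 0 meet at (97/4, 0), but that point violates 5x_1 - 7x_2 ≤ -178. Every candidate vertex is excluded by some other constraint, so the feasible region is empty.

infeasible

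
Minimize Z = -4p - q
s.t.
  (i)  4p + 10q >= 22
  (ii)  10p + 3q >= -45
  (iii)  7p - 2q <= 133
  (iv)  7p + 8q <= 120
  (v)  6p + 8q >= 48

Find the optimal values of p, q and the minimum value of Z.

Feasible corners and Z = -4p - q:
  (229/13, -63/13) → Z = -853/13
  (76/7, -15/7) → Z = -289/7
  (-720/59, 1515/59) → Z = 1365/59
  (-252/31, 375/31) → Z = 633/31
  (652/35, -13/10) → Z = -1025/14

The binding constraints are 7p - 2q = 133 and 7p + 8q = 120.
Solving simultaneously gives p = 652/35, q = -13/10.

p = 652/35, q = -13/10, minimum Z = -1025/14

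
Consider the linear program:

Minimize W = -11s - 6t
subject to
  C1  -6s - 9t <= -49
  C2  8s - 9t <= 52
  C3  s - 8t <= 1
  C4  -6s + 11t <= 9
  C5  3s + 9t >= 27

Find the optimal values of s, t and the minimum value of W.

s = 653/34, t = 192/17, minimum W = -9487/34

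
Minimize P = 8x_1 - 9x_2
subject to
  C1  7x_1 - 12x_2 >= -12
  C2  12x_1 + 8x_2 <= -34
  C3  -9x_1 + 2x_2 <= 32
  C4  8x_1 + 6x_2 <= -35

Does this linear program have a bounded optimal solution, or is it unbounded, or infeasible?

Feasible corners and P = 8x_1 - 9x_2:
  (-180/47, -58/47) → P = -918/47
  (-82/23, -149/138) → P = -865/46
  (19/2, -37/2) → P = 485/2
The feasible region has finitely many vertices and no improving ray; the minimum is -918/47 at (-180/47, -58/47).

bounded optimum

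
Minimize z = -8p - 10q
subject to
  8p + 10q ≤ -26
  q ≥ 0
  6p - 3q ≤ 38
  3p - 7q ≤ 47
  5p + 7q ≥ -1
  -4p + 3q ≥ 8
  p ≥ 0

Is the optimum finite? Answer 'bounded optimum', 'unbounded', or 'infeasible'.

The boundaries 8p + 10q = -26 and 5p + 7q = -1 meet at (-86/3, 61/3), but that point violates p ≥ 0. Every candidate vertex is excluded by some other constraint, so the feasible region is empty.

infeasible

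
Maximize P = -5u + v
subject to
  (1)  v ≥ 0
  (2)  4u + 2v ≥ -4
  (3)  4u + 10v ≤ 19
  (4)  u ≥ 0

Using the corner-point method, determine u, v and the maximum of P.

u = 0, v = 19/10, maximum P = 19/10

Extreme points and P = -5u + v:
  (19/4, 0) → P = -95/4
  (0, 0) → P = 0
  (0, 19/10) → P = 19/10

The optimum lies where 4u + 10v = 19 and u = 0.
Solving simultaneously gives u = 0, v = 19/10.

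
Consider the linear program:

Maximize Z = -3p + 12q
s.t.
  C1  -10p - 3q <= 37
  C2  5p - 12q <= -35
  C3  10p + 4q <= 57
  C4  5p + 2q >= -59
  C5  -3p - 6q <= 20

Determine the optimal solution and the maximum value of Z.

p = -319/10, q = 94, maximum Z = 12237/10

Feasible corners and Z = -3p + 12q:
  (-61/15, 11/9) → Z = 403/15
  (-319/10, 94) → Z = 12237/10
  (136/35, 127/28) → Z = 1497/35

The binding constraints are -10p - 3q = 37 and 10p + 4q = 57.
Solving simultaneously gives p = -319/10, q = 94.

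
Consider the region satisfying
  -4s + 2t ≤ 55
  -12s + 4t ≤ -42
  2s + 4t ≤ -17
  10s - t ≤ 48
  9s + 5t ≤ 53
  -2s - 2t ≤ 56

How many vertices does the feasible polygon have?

Pairwise boundary intersections that survive every other constraint:
  (25/14, -36/7)
  (-35/8, -189/8)
  (25/6, -19/3)
  (20/11, -328/11)

4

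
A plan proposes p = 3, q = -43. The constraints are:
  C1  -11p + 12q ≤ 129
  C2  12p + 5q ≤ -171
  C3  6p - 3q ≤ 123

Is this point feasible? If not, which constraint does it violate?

not feasible — violates C3

Constraint C3: 6p - 3q = 147, which is not ≤ 123. All other constraints are satisfied.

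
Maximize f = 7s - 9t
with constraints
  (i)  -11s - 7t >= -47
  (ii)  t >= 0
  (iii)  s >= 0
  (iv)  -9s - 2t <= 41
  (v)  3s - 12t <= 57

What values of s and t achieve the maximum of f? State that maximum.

s = 47/11, t = 0, maximum f = 329/11

Extreme points and f = 7s - 9t:
  (47/11, 0) → f = 329/11
  (0, 47/7) → f = -423/7
  (0, 0) → f = 0

The binding constraints are -11s - 7t = -47 and t = 0.
Solving simultaneously gives s = 47/11, t = 0.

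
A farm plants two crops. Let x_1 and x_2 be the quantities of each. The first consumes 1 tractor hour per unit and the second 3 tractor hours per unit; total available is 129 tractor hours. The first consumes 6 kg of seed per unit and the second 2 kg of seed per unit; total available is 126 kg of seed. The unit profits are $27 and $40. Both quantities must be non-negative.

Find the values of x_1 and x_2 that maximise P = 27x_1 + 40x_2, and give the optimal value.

x_1 = 15/2, x_2 = 81/2, maximum P = 3645/2

Corner points and P = 27x_1 + 40x_2:
  (0, 0) → P = 0
  (0, 43) → P = 1720
  (21, 0) → P = 567
  (15/2, 81/2) → P = 3645/2

At the optimal vertex, x_1 + 3x_2 = 129 and 6x_1 + 2x_2 = 126.
Solving simultaneously gives x_1 = 15/2, x_2 = 81/2.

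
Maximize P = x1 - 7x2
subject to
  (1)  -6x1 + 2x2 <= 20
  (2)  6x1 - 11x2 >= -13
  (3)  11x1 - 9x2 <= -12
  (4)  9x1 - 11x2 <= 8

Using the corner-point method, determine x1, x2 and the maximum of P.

x1 = -39/8, x2 = -37/8, maximum P = 55/2

Extreme points and P = x1 - 7x2:
  (-97/27, -7/9) → P = 50/27
  (-39/8, -37/8) → P = 55/2
  (-15/67, 71/67) → P = -512/67

The binding constraints are -6x1 + 2x2 = 20 and 11x1 - 9x2 = -12.
Solving simultaneously gives x1 = -39/8, x2 = -37/8.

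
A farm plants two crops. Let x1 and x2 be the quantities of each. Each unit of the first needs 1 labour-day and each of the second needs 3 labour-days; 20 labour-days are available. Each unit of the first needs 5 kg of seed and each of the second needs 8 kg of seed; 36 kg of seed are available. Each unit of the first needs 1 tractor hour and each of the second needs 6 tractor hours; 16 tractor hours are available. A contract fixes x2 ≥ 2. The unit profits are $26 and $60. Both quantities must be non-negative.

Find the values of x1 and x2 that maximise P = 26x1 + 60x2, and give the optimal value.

x1 = 4, x2 = 2, maximum P = 224

Feasible corners and P = 26x1 + 60x2:
  (0, 8/3) → P = 160
  (0, 2) → P = 120
  (4, 2) → P = 224

The binding constraints are 5x1 + 8x2 = 36 and x1 + 6x2 = 16.
Solving simultaneously gives x1 = 4, x2 = 2.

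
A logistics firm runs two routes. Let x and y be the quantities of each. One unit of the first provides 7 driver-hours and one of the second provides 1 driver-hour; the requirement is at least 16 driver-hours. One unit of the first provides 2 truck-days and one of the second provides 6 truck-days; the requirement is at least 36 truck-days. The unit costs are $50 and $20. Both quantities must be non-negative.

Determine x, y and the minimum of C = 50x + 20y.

Corner points and C = 50x + 20y:
  (0, 16) → C = 320
  (18, 0) → C = 900
  (3/2, 11/2) → C = 185
The feasible region is unbounded (it extends along (0, 1), (1, 0)), but C strictly increases along every unbounded feasible direction, so there is no improving ray and the minimum is attained at a vertex.

x = 3/2, y = 11/2, minimum C = 185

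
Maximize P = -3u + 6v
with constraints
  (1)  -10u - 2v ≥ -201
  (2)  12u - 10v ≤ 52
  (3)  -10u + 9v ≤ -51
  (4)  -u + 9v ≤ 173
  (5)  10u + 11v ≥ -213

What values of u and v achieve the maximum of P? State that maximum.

u = -21/4, v = -23/2, maximum P = -213/4

Extreme points and P = -3u + 6v:
  (-21/4, -23/2) → P = -213/4
  (-779/116, -769/58) → P = -6891/116
  (-339/50, -66/5) → P = -2943/50

The optimum lies where 12u - 10v = 52 and -10u + 9v = -51.
Solving simultaneously gives u = -21/4, v = -23/2.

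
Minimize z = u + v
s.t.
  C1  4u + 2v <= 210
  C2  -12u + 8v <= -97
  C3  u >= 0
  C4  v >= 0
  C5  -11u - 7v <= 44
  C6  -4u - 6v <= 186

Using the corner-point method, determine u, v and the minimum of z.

u = 97/12, v = 0, minimum z = 97/12

Vertices and z = u + v:
  (937/28, 533/14) → z = 2003/28
  (105/2, 0) → z = 105/2
  (97/12, 0) → z = 97/12

The optimum lies where -12u + 8v = -97 and v = 0.
Solving simultaneously gives u = 97/12, v = 0.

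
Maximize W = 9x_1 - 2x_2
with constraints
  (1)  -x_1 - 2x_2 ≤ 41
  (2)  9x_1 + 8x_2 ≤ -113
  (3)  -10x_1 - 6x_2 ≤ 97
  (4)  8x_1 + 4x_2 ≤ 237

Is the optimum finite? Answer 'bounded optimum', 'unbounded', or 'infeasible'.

Extreme points and W = 9x_1 - 2x_2:
  (51/5, -128/5) → W = 143
  (26/7, -313/14) → W = 547/7
  (-49/13, -257/26) → W = -184/13
The feasible region has finitely many vertices and no improving ray; the maximum is 143 at (51/5, -128/5).

bounded optimum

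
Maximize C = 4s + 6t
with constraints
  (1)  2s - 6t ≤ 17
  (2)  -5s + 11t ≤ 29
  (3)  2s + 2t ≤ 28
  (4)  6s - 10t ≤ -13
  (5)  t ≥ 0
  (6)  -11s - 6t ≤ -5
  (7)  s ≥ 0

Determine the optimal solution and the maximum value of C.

Vertices and C = 4s + 6t:
  (125/16, 99/16) → C = 547/8
  (0, 29/11) → C = 174/11
  (127/16, 97/16) → C = 545/8
  (0, 13/10) → C = 39/5

s = 125/16, t = 99/16, maximum C = 547/8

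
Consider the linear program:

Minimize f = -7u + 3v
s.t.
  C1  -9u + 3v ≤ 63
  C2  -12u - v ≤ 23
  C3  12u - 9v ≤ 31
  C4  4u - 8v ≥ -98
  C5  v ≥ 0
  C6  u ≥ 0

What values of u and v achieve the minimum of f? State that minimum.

Extreme points and f = -7u + 3v:
  (113/6, 65/3) → f = -401/6
  (31/12, 0) → f = -217/12
  (0, 49/4) → f = 147/4
  (0, 0) → f = 0

The binding constraints are 12u - 9v = 31 and 4u - 8v = -98.
Solving simultaneously gives u = 113/6, v = 65/3.

u = 113/6, v = 65/3, minimum f = -401/6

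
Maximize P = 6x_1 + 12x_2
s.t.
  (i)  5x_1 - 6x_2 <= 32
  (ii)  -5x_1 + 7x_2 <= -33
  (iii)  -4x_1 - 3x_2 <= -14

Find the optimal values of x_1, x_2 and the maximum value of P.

The optimum lies where 5x_1 - 6x_2 = 32 and -5x_1 + 7x_2 = -33.
Solving simultaneously gives x_1 = 26/5, x_2 = -1.

x_1 = 26/5, x_2 = -1, maximum P = 96/5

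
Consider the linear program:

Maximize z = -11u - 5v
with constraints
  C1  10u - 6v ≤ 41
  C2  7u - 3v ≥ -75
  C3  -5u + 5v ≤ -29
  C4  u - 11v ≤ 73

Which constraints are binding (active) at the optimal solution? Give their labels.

Feasible corners and z = -11u - 5v:
  (31/20, -17/4) → z = 21/5
  (1/8, -53/8) → z = 127/4
  (-23/25, -168/25) → z = 1093/25

The maximum is at (-23/25, -168/25). Substituting into each constraint, equality holds for C3 and C4; the remaining constraints have slack.

C3 and C4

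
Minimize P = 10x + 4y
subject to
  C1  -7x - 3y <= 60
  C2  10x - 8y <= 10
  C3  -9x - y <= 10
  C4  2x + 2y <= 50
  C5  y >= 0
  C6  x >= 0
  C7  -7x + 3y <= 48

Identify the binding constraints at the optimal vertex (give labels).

Feasible corners and P = 10x + 4y:
  (35/3, 40/3) → P = 170
  (1, 0) → P = 10
  (27/10, 223/10) → P = 581/5
  (0, 0) → P = 0
  (0, 16) → P = 64

The minimum is at (0, 0). Substituting into each constraint, equality holds for C5 and C6; the remaining constraints have slack.

C5 and C6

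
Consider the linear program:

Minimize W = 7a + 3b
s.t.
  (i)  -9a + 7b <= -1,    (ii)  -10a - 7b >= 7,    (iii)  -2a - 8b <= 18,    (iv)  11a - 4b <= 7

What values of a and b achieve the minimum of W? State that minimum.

a = -59/43, b = -82/43, minimum W = -659/43

Extreme points and W = 7a + 3b:
  (-6/19, -73/133) → W = -27/7
  (-59/43, -82/43) → W = -659/43
  (7/39, -49/39) → W = -98/39
  (-1/6, -53/24) → W = -187/24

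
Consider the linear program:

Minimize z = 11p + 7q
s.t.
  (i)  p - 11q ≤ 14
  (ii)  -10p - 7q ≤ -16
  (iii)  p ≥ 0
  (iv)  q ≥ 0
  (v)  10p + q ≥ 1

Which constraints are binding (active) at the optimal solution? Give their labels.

(ii) and (iii)

Extreme points and z = 11p + 7q:
  (14, 0) → z = 154
  (0, 16/7) → z = 16
  (8/5, 0) → z = 88/5
The feasible region is unbounded (it extends along (11, 1), (0, 1)), but z strictly increases along every unbounded feasible direction, so there is no improving ray and the minimum is attained at a vertex.

The minimum is at (0, 16/7). Substituting into each constraint, equality holds for (ii) and (iii); the remaining constraints have slack.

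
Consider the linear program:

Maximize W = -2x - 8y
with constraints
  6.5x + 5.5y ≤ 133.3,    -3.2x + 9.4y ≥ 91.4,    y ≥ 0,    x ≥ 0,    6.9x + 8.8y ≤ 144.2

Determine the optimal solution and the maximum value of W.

x = 0, y = 457/47, maximum W = -3656/47

Feasible corners and W = -2x - 8y:
  (0, 457/47) → W = -3656/47
  (27558/4651, 54605/4651) → W = -491956/4651
  (0, 721/44) → W = -1442/11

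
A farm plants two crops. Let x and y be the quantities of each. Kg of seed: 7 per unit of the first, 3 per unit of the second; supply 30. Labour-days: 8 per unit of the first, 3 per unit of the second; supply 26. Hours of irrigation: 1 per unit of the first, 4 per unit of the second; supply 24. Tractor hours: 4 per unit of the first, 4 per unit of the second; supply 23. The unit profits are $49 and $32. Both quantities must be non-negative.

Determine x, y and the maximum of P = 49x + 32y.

x = 7/4, y = 4, maximum P = 855/4

Feasible corners and P = 49x + 32y:
  (0, 0) → P = 0
  (0, 23/4) → P = 184
  (13/4, 0) → P = 637/4
  (7/4, 4) → P = 855/4

At the optimal vertex, 8x + 3y = 26 and 4x + 4y = 23.
Solving simultaneously gives x = 7/4, y = 4.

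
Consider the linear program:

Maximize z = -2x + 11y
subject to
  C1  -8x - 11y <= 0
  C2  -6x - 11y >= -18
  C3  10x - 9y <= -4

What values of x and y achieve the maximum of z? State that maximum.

x = -9, y = 72/11, maximum z = 90

Corner points and z = -2x + 11y:
  (-9, 72/11) → z = 90
  (-22/91, 16/91) → z = 220/91
  (59/82, 51/41) → z = 502/41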